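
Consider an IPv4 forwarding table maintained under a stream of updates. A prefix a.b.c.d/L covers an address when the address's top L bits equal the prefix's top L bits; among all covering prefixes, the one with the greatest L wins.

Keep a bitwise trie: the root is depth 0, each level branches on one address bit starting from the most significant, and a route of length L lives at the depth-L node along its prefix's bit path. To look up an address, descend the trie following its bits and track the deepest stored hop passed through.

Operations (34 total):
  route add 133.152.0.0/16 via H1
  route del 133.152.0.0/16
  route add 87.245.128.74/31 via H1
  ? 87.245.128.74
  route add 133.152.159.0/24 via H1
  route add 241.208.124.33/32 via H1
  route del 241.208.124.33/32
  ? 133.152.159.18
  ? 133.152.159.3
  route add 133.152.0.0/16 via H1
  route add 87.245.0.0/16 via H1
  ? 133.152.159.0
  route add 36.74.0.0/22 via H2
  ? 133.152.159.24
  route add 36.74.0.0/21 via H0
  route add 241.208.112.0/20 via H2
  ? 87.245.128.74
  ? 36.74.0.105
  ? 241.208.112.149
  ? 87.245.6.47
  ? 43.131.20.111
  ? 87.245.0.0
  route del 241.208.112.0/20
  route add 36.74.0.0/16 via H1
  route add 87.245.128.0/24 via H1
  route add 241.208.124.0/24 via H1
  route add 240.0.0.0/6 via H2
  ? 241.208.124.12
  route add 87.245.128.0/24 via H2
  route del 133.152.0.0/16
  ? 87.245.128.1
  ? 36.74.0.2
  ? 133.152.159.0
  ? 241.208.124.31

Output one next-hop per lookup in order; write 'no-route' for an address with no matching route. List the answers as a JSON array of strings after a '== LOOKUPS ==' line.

Process each operation:
  add 133.152.0.0/16 -> H1 at depth 16
  del 133.152.0.0/16 (clear depth 16)
  add 87.245.128.74/31 -> H1 at depth 31
  ? 87.245.128.74  path d0:-→d1:-→d2:-→d3:-→d4:-→d5:-→d6:-→d7:-→d8:-→d9:-→d10:-→d11:-→d12:-→d13:-→d14:-→d15:-→d16:-→d17:-→d18:-→d19:-→d20:-→d21:-→d22:-→d23:-→d24:-→d25:-→d26:-→d27:-→d28:-→d29:-→d30:-→d31:H1  best=H1
  add 133.152.159.0/24 -> H1 at depth 24
  add 241.208.124.33/32 -> H1 at depth 32
  del 241.208.124.33/32 (clear depth 32)
  ? 133.152.159.18  path d0:-→d1:-→d2:-→d3:-→d4:-→d5:-→d6:-→d7:-→d8:-→d9:-→d10:-→d11:-→d12:-→d13:-→d14:-→d15:-→d16:-→d17:-→d18:-→d19:-→d20:-→d21:-→d22:-→d23:-→d24:H1  best=H1
  ? 133.152.159.3  path d0:-→d1:-→d2:-→d3:-→d4:-→d5:-→d6:-→d7:-→d8:-→d9:-→d10:-→d11:-→d12:-→d13:-→d14:-→d15:-→d16:-→d17:-→d18:-→d19:-→d20:-→d21:-→d22:-→d23:-→d24:H1  best=H1
  add 133.152.0.0/16 -> H1 at depth 16
  add 87.245.0.0/16 -> H1 at depth 16
  ? 133.152.159.0  path d0:-→d1:-→d2:-→d3:-→d4:-→d5:-→d6:-→d7:-→d8:-→d9:-→d10:-→d11:-→d12:-→d13:-→d14:-→d15:-→d16:H1→d17:-→d18:-→d19:-→d20:-→d21:-→d22:-→d23:-→d24:H1  best=H1
  add 36.74.0.0/22 -> H2 at depth 22
  ? 133.152.159.24  path d0:-→d1:-→d2:-→d3:-→d4:-→d5:-→d6:-→d7:-→d8:-→d9:-→d10:-→d11:-→d12:-→d13:-→d14:-→d15:-→d16:H1→d17:-→d18:-→d19:-→d20:-→d21:-→d22:-→d23:-→d24:H1  best=H1
  add 36.74.0.0/21 -> H0 at depth 21
  add 241.208.112.0/20 -> H2 at depth 20
  ? 87.245.128.74  path d0:-→d1:-→d2:-→d3:-→d4:-→d5:-→d6:-→d7:-→d8:-→d9:-→d10:-→d11:-→d12:-→d13:-→d14:-→d15:-→d16:H1→d17:-→d18:-→d19:-→d20:-→d21:-→d22:-→d23:-→d24:-→d25:-→d26:-→d27:-→d28:-→d29:-→d30:-→d31:H1  best=H1
  ? 36.74.0.105  path d0:-→d1:-→d2:-→d3:-→d4:-→d5:-→d6:-→d7:-→d8:-→d9:-→d10:-→d11:-→d12:-→d13:-→d14:-→d15:-→d16:-→d17:-→d18:-→d19:-→d20:-→d21:H0→d22:H2  best=H2
  ? 241.208.112.149  path d0:-→d1:-→d2:-→d3:-→d4:-→d5:-→d6:-→d7:-→d8:-→d9:-→d10:-→d11:-→d12:-→d13:-→d14:-→d15:-→d16:-→d17:-→d18:-→d19:-→d20:H2  best=H2
  ? 87.245.6.47  path d0:-→d1:-→d2:-→d3:-→d4:-→d5:-→d6:-→d7:-→d8:-→d9:-→d10:-→d11:-→d12:-→d13:-→d14:-→d15:-→d16:H1  best=H1
  ? 43.131.20.111  path d0:-→d1:-→d2:-→d3:-→d4:-  best=no-route
  ? 87.245.0.0  path d0:-→d1:-→d2:-→d3:-→d4:-→d5:-→d6:-→d7:-→d8:-→d9:-→d10:-→d11:-→d12:-→d13:-→d14:-→d15:-→d16:H1  best=H1
  del 241.208.112.0/20 (clear depth 20)
  add 36.74.0.0/16 -> H1 at depth 16
  add 87.245.128.0/24 -> H1 at depth 24
  add 241.208.124.0/24 -> H1 at depth 24
  add 240.0.0.0/6 -> H2 at depth 6
  ? 241.208.124.12  path d0:-→d1:-→d2:-→d3:-→d4:-→d5:-→d6:H2→d7:-→d8:-→d9:-→d10:-→d11:-→d12:-→d13:-→d14:-→d15:-→d16:-→d17:-→d18:-→d19:-→d20:-→d21:-→d22:-→d23:-→d24:H1→d25:-→d26:-  best=H1
  add 87.245.128.0/24 -> H2 at depth 24
  del 133.152.0.0/16 (clear depth 16)
  ? 87.245.128.1  path d0:-→d1:-→d2:-→d3:-→d4:-→d5:-→d6:-→d7:-→d8:-→d9:-→d10:-→d11:-→d12:-→d13:-→d14:-→d15:-→d16:H1→d17:-→d18:-→d19:-→d20:-→d21:-→d22:-→d23:-→d24:H2→d25:-  best=H2
  ? 36.74.0.2  path d0:-→d1:-→d2:-→d3:-→d4:-→d5:-→d6:-→d7:-→d8:-→d9:-→d10:-→d11:-→d12:-→d13:-→d14:-→d15:-→d16:H1→d17:-→d18:-→d19:-→d20:-→d21:H0→d22:H2  best=H2
  ? 133.152.159.0  path d0:-→d1:-→d2:-→d3:-→d4:-→d5:-→d6:-→d7:-→d8:-→d9:-→d10:-→d11:-→d12:-→d13:-→d14:-→d15:-→d16:-→d17:-→d18:-→d19:-→d20:-→d21:-→d22:-→d23:-→d24:H1  best=H1
  ? 241.208.124.31  path d0:-→d1:-→d2:-→d3:-→d4:-→d5:-→d6:H2→d7:-→d8:-→d9:-→d10:-→d11:-→d12:-→d13:-→d14:-→d15:-→d16:-→d17:-→d18:-→d19:-→d20:-→d21:-→d22:-→d23:-→d24:H1→d25:-→d26:-  best=H1

== LOOKUPS ==
["H1","H1","H1","H1","H1","H1","H2","H2","H1","no-route","H1","H1","H2","H2","H1","H1"]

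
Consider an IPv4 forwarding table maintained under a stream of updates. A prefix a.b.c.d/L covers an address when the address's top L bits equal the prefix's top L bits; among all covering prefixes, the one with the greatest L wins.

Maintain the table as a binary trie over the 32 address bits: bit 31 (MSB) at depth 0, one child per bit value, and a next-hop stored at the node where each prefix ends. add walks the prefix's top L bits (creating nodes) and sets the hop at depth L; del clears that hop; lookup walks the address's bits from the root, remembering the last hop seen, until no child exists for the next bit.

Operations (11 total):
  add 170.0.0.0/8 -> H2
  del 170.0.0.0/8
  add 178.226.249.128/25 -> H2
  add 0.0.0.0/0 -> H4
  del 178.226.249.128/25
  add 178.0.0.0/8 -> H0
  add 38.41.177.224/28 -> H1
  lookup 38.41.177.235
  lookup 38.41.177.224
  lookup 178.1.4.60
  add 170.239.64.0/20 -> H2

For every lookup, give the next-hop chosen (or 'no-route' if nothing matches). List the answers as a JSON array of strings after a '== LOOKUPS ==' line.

Trace:
  + 170.0.0.0/8 (H2) depth=8
  del 170.0.0.0/8 (clear depth 8)
  + 178.226.249.128/25 (H2) depth=25
  + 0.0.0.0/0 (H4) depth=0
  del 178.226.249.128/25 (clear depth 25)
  + 178.0.0.0/8 (H0) depth=8
  + 38.41.177.224/28 (H1) depth=28
  ? 38.41.177.235  path d0:H4→d1:-→d2:-→d3:-→d4:-→d5:-→d6:-→d7:-→d8:-→d9:-→d10:-→d11:-→d12:-→d13:-→d14:-→d15:-→d16:-→d17:-→d18:-→d19:-→d20:-→d21:-→d22:-→d23:-→d24:-→d25:-→d26:-→d27:-→d28:H1  best=H1
  ? 38.41.177.224  path d0:H4→d1:-→d2:-→d3:-→d4:-→d5:-→d6:-→d7:-→d8:-→d9:-→d10:-→d11:-→d12:-→d13:-→d14:-→d15:-→d16:-→d17:-→d18:-→d19:-→d20:-→d21:-→d22:-→d23:-→d24:-→d25:-→d26:-→d27:-→d28:H1  best=H1
  ? 178.1.4.60  path d0:H4→d1:-→d2:-→d3:-→d4:-→d5:-→d6:-→d7:-→d8:H0  best=H0
  + 170.239.64.0/20 (H2) depth=20

== LOOKUPS ==
["H1","H1","H0"]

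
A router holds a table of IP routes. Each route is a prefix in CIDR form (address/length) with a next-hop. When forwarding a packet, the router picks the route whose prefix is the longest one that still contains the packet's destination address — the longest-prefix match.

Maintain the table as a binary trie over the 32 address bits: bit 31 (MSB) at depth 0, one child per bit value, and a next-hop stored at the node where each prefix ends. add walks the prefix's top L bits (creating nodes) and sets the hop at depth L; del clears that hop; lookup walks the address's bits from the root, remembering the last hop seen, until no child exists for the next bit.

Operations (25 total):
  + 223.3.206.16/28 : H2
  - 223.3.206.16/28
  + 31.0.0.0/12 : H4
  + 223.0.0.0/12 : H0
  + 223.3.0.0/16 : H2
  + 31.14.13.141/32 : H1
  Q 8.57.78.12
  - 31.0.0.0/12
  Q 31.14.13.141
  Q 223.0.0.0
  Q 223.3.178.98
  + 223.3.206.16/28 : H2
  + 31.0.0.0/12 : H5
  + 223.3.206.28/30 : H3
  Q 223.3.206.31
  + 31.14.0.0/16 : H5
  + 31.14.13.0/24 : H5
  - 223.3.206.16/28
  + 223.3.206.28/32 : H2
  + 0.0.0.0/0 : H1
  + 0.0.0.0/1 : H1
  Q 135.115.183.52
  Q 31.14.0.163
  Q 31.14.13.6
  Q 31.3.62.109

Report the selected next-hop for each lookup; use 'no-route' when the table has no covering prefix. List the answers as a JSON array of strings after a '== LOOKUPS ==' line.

Trace:
  + 223.3.206.16/28 (H2) depth=28
  - 223.3.206.16/28 clear@28
  + 31.0.0.0/12 (H4) depth=12
  + 223.0.0.0/12 (H0) depth=12
  + 223.3.0.0/16 (H2) depth=16
  + 31.14.13.141/32 (H1) depth=32
  lookup 8.57.78.12: bits 000 walk d0:-→d1:-→d2:-→d3:- -> no-route
  - 31.0.0.0/12 clear@12
  lookup 31.14.13.141: bits 00011111000011100000110110001101 walk d0:-→d1:-→d2:-→d3:-→d4:-→d5:-→d6:-→d7:-→d8:-→d9:-→d10:-→d11:-→d12:-→d13:-→d14:-→d15:-→d16:-→d17:-→d18:-→d19:-→d20:-→d21:-→d22:-→d23:-→d24:-→d25:-→d26:-→d27:-→d28:-→d29:-→d30:-→d31:-→d32:H1 -> H1
  lookup 223.0.0.0: bits 11011111000000 walk d0:-→d1:-→d2:-→d3:-→d4:-→d5:-→d6:-→d7:-→d8:-→d9:-→d10:-→d11:-→d12:H0→d13:-→d14:- -> H0
  lookup 223.3.178.98: bits 11011111000000111 walk d0:-→d1:-→d2:-→d3:-→d4:-→d5:-→d6:-→d7:-→d8:-→d9:-→d10:-→d11:-→d12:H0→d13:-→d14:-→d15:-→d16:H2→d17:- -> H2
  + 223.3.206.16/28 (H2) depth=28
  + 31.0.0.0/12 (H5) depth=12
  + 223.3.206.28/30 (H3) depth=30
  lookup 223.3.206.31: bits 110111110000001111001110000111 walk d0:-→d1:-→d2:-→d3:-→d4:-→d5:-→d6:-→d7:-→d8:-→d9:-→d10:-→d11:-→d12:H0→d13:-→d14:-→d15:-→d16:H2→d17:-→d18:-→d19:-→d20:-→d21:-→d22:-→d23:-→d24:-→d25:-→d26:-→d27:-→d28:H2→d29:-→d30:H3 -> H3
  + 31.14.0.0/16 (H5) depth=16
  + 31.14.13.0/24 (H5) depth=24
  - 223.3.206.16/28 clear@28
  + 223.3.206.28/32 (H2) depth=32
  + 0.0.0.0/0 (H1) depth=0
  + 0.0.0.0/1 (H1) depth=1
  lookup 135.115.183.52: bits 1 walk d0:H1→d1:- -> H1
  lookup 31.14.0.163: bits 00011111000011100000 walk d0:H1→d1:H1→d2:-→d3:-→d4:-→d5:-→d6:-→d7:-→d8:-→d9:-→d10:-→d11:-→d12:H5→d13:-→d14:-→d15:-→d16:H5→d17:-→d18:-→d19:-→d20:- -> H5
  lookup 31.14.13.6: bits 000111110000111000001101 walk d0:H1→d1:H1→d2:-→d3:-→d4:-→d5:-→d6:-→d7:-→d8:-→d9:-→d10:-→d11:-→d12:H5→d13:-→d14:-→d15:-→d16:H5→d17:-→d18:-→d19:-→d20:-→d21:-→d22:-→d23:-→d24:H5 -> H5
  lookup 31.3.62.109: bits 000111110000 walk d0:H1→d1:H1→d2:-→d3:-→d4:-→d5:-→d6:-→d7:-→d8:-→d9:-→d10:-→d11:-→d12:H5 -> H5

== LOOKUPS ==
["no-route","H1","H0","H2","H3","H1","H5","H5","H5"]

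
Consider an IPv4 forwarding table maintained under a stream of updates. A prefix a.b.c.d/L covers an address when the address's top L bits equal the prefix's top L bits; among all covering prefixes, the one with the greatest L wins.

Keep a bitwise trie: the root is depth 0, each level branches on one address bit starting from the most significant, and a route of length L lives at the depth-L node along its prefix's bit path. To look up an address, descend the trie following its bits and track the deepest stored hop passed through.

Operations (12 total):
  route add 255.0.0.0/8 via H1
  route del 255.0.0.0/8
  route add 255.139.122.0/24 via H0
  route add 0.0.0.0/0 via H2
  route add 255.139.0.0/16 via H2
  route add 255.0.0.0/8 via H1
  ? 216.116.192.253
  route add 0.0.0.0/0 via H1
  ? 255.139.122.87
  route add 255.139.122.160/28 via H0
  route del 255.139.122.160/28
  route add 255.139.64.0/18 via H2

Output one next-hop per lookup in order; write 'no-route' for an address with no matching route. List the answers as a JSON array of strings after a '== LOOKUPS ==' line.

Apply in order:
  + 255.0.0.0/8 (H1) depth=8
  - 255.0.0.0/8 clear@8
  + 255.139.122.0/24 (H0) depth=24
  + 0.0.0.0/0 (H2) depth=0
  + 255.139.0.0/16 (H2) depth=16
  + 255.0.0.0/8 (H1) depth=8
  lookup 216.116.192.253: bits 11 walk d0:H2→d1:-→d2:- -> H2
  + 0.0.0.0/0 (H1) depth=0
  lookup 255.139.122.87: bits 111111111000101101111010 walk d0:H1→d1:-→d2:-→d3:-→d4:-→d5:-→d6:-→d7:-→d8:H1→d9:-→d10:-→d11:-→d12:-→d13:-→d14:-→d15:-→d16:H2→d17:-→d18:-→d19:-→d20:-→d21:-→d22:-→d23:-→d24:H0 -> H0
  + 255.139.122.160/28 (H0) depth=28
  - 255.139.122.160/28 clear@28
  + 255.139.64.0/18 (H2) depth=18

== LOOKUPS ==
["H2","H0"]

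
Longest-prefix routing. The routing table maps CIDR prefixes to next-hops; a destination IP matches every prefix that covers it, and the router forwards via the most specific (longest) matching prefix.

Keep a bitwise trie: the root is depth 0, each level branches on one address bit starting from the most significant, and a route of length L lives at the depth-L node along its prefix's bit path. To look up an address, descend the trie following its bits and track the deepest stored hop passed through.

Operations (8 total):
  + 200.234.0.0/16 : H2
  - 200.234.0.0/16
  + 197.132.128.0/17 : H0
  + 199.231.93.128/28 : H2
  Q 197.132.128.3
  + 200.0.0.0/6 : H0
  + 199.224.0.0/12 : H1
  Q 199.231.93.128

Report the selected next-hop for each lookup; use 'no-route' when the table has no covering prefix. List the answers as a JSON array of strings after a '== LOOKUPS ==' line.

Apply in order:
  + 200.234.0.0/16 (H2) depth=16
  - 200.234.0.0/16 clear@16
  + 197.132.128.0/17 (H0) depth=17
  + 199.231.93.128/28 (H2) depth=28
  Q 197.132.128.3: descend 11000101100001001 ; hops seen [H0] ; pick H0
  + 200.0.0.0/6 (H0) depth=6
  + 199.224.0.0/12 (H1) depth=12
  Q 199.231.93.128: descend 1100011111100111010111011000 ; hops seen [H1,H2] ; pick H2

== LOOKUPS ==
["H0","H2"]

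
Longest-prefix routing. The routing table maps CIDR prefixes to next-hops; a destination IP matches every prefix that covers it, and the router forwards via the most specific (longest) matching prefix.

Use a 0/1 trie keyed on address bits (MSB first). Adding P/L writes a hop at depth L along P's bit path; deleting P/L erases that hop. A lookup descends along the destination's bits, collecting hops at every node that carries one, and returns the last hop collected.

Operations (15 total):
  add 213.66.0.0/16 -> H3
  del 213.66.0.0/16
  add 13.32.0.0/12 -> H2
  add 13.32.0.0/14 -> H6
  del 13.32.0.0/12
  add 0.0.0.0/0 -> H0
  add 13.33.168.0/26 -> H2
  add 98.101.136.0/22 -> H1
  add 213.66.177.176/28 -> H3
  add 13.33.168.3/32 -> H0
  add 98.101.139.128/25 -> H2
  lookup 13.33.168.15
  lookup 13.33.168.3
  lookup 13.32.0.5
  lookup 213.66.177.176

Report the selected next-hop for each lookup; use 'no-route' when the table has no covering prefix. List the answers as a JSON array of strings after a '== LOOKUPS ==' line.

Process each operation:
  + 213.66.0.0/16 (H3) depth=16
  del 213.66.0.0/16 (clear depth 16)
  + 13.32.0.0/12 (H2) depth=12
  + 13.32.0.0/14 (H6) depth=14
  del 13.32.0.0/12 (clear depth 12)
  + 0.0.0.0/0 (H0) depth=0
  + 13.33.168.0/26 (H2) depth=26
  + 98.101.136.0/22 (H1) depth=22
  + 213.66.177.176/28 (H3) depth=28
  + 13.33.168.3/32 (H0) depth=32
  + 98.101.139.128/25 (H2) depth=25
  lookup 13.33.168.15: bits 0000110100100001101010000000 walk d0:H0→d1:-→d2:-→d3:-→d4:-→d5:-→d6:-→d7:-→d8:-→d9:-→d10:-→d11:-→d12:-→d13:-→d14:H6→d15:-→d16:-→d17:-→d18:-→d19:-→d20:-→d21:-→d22:-→d23:-→d24:-→d25:-→d26:H2→d27:-→d28:- -> H2
  lookup 13.33.168.3: bits 00001101001000011010100000000011 walk d0:H0→d1:-→d2:-→d3:-→d4:-→d5:-→d6:-→d7:-→d8:-→d9:-→d10:-→d11:-→d12:-→d13:-→d14:H6→d15:-→d16:-→d17:-→d18:-→d19:-→d20:-→d21:-→d22:-→d23:-→d24:-→d25:-→d26:H2→d27:-→d28:-→d29:-→d30:-→d31:-→d32:H0 -> H0
  lookup 13.32.0.5: bits 000011010010000 walk d0:H0→d1:-→d2:-→d3:-→d4:-→d5:-→d6:-→d7:-→d8:-→d9:-→d10:-→d11:-→d12:-→d13:-→d14:H6→d15:- -> H6
  lookup 213.66.177.176: bits 1101010101000010101100011011 walk d0:H0→d1:-→d2:-→d3:-→d4:-→d5:-→d6:-→d7:-→d8:-→d9:-→d10:-→d11:-→d12:-→d13:-→d14:-→d15:-→d16:-→d17:-→d18:-→d19:-→d20:-→d21:-→d22:-→d23:-→d24:-→d25:-→d26:-→d27:-→d28:H3 -> H3

== LOOKUPS ==
["H2","H0","H6","H3"]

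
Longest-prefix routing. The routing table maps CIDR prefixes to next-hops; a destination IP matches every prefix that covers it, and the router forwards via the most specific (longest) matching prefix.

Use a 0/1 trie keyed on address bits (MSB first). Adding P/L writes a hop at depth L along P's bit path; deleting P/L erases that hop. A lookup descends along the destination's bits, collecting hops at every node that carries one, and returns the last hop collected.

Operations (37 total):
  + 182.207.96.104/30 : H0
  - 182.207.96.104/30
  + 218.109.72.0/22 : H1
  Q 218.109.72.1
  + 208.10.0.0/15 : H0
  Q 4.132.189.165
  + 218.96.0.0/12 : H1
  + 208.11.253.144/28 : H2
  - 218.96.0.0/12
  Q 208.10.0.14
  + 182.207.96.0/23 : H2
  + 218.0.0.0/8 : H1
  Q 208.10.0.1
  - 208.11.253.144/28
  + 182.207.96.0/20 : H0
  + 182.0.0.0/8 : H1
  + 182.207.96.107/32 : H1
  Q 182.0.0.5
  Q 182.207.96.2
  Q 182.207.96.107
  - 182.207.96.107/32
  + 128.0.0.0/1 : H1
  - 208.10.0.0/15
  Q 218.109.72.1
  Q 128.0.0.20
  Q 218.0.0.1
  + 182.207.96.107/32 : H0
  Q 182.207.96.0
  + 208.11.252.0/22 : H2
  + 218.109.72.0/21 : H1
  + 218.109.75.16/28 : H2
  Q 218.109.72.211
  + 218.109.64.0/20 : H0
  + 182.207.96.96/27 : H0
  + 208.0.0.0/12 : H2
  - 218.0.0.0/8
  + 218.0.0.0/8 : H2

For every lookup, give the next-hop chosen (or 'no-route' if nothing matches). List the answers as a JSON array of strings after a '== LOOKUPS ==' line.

Apply in order:
  add 182.207.96.104/30 -> H0 at depth 30
  del 182.207.96.104/30 (clear depth 30)
  add 218.109.72.0/22 -> H1 at depth 22
  ? 218.109.72.1  path d0:-→d1:-→d2:-→d3:-→d4:-→d5:-→d6:-→d7:-→d8:-→d9:-→d10:-→d11:-→d12:-→d13:-→d14:-→d15:-→d16:-→d17:-→d18:-→d19:-→d20:-→d21:-→d22:H1  best=H1
  add 208.10.0.0/15 -> H0 at depth 15
  ? 4.132.189.165  path d0:-  best=no-route
  add 218.96.0.0/12 -> H1 at depth 12
  add 208.11.253.144/28 -> H2 at depth 28
  del 218.96.0.0/12 (clear depth 12)
  ? 208.10.0.14  path d0:-→d1:-→d2:-→d3:-→d4:-→d5:-→d6:-→d7:-→d8:-→d9:-→d10:-→d11:-→d12:-→d13:-→d14:-→d15:H0  best=H0
  add 182.207.96.0/23 -> H2 at depth 23
  add 218.0.0.0/8 -> H1 at depth 8
  ? 208.10.0.1  path d0:-→d1:-→d2:-→d3:-→d4:-→d5:-→d6:-→d7:-→d8:-→d9:-→d10:-→d11:-→d12:-→d13:-→d14:-→d15:H0  best=H0
  del 208.11.253.144/28 (clear depth 28)
  add 182.207.96.0/20 -> H0 at depth 20
  add 182.0.0.0/8 -> H1 at depth 8
  add 182.207.96.107/32 -> H1 at depth 32
  ? 182.0.0.5  path d0:-→d1:-→d2:-→d3:-→d4:-→d5:-→d6:-→d7:-→d8:H1  best=H1
  ? 182.207.96.2  path d0:-→d1:-→d2:-→d3:-→d4:-→d5:-→d6:-→d7:-→d8:H1→d9:-→d10:-→d11:-→d12:-→d13:-→d14:-→d15:-→d16:-→d17:-→d18:-→d19:-→d20:H0→d21:-→d22:-→d23:H2→d24:-→d25:-  best=H2
  ? 182.207.96.107  path d0:-→d1:-→d2:-→d3:-→d4:-→d5:-→d6:-→d7:-→d8:H1→d9:-→d10:-→d11:-→d12:-→d13:-→d14:-→d15:-→d16:-→d17:-→d18:-→d19:-→d20:H0→d21:-→d22:-→d23:H2→d24:-→d25:-→d26:-→d27:-→d28:-→d29:-→d30:-→d31:-→d32:H1  best=H1
  del 182.207.96.107/32 (clear depth 32)
  add 128.0.0.0/1 -> H1 at depth 1
  del 208.10.0.0/15 (clear depth 15)
  ? 218.109.72.1  path d0:-→d1:H1→d2:-→d3:-→d4:-→d5:-→d6:-→d7:-→d8:H1→d9:-→d10:-→d11:-→d12:-→d13:-→d14:-→d15:-→d16:-→d17:-→d18:-→d19:-→d20:-→d21:-→d22:H1  best=H1
  ? 128.0.0.20  path d0:-→d1:H1→d2:-  best=H1
  ? 218.0.0.1  path d0:-→d1:H1→d2:-→d3:-→d4:-→d5:-→d6:-→d7:-→d8:H1→d9:-  best=H1
  add 182.207.96.107/32 -> H0 at depth 32
  ? 182.207.96.0  path d0:-→d1:H1→d2:-→d3:-→d4:-→d5:-→d6:-→d7:-→d8:H1→d9:-→d10:-→d11:-→d12:-→d13:-→d14:-→d15:-→d16:-→d17:-→d18:-→d19:-→d20:H0→d21:-→d22:-→d23:H2→d24:-→d25:-  best=H2
  add 208.11.252.0/22 -> H2 at depth 22
  add 218.109.72.0/21 -> H1 at depth 21
  add 218.109.75.16/28 -> H2 at depth 28
  ? 218.109.72.211  path d0:-→d1:H1→d2:-→d3:-→d4:-→d5:-→d6:-→d7:-→d8:H1→d9:-→d10:-→d11:-→d12:-→d13:-→d14:-→d15:-→d16:-→d17:-→d18:-→d19:-→d20:-→d21:H1→d22:H1  best=H1
  add 218.109.64.0/20 -> H0 at depth 20
  add 182.207.96.96/27 -> H0 at depth 27
  add 208.0.0.0/12 -> H2 at depth 12
  del 218.0.0.0/8 (clear depth 8)
  add 218.0.0.0/8 -> H2 at depth 8

== LOOKUPS ==
["H1","no-route","H0","H0","H1","H2","H1","H1","H1","H1","H2","H1"]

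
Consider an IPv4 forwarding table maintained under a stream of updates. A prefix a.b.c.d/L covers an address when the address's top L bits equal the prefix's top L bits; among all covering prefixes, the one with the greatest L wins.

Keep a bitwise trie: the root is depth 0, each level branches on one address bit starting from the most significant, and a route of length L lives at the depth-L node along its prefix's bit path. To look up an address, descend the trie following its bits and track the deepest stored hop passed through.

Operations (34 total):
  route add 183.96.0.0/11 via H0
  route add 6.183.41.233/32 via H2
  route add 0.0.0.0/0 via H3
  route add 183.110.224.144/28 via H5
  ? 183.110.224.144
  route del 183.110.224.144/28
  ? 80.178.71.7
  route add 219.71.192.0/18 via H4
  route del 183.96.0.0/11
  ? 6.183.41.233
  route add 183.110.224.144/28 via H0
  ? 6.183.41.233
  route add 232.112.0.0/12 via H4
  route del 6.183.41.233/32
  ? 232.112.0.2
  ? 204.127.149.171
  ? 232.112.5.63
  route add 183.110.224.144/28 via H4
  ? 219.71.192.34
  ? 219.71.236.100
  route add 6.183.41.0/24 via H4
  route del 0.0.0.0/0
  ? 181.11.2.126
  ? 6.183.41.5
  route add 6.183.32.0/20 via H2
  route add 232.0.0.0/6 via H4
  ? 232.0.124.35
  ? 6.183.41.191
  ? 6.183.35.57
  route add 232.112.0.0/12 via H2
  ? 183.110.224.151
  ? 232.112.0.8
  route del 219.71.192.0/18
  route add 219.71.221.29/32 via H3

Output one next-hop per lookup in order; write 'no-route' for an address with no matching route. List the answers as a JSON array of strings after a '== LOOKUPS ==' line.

Process each operation:
  + 183.96.0.0/11 (H0) depth=11
  + 6.183.41.233/32 (H2) depth=32
  + 0.0.0.0/0 (H3) depth=0
  + 183.110.224.144/28 (H5) depth=28
  ? 183.110.224.144  path d0:H3→d1:-→d2:-→d3:-→d4:-→d5:-→d6:-→d7:-→d8:-→d9:-→d10:-→d11:H0→d12:-→d13:-→d14:-→d15:-→d16:-→d17:-→d18:-→d19:-→d20:-→d21:-→d22:-→d23:-→d24:-→d25:-→d26:-→d27:-→d28:H5  best=H5
  - 183.110.224.144/28 clear@28
  ? 80.178.71.7  path d0:H3→d1:-  best=H3
  + 219.71.192.0/18 (H4) depth=18
  - 183.96.0.0/11 clear@11
  ? 6.183.41.233  path d0:H3→d1:-→d2:-→d3:-→d4:-→d5:-→d6:-→d7:-→d8:-→d9:-→d10:-→d11:-→d12:-→d13:-→d14:-→d15:-→d16:-→d17:-→d18:-→d19:-→d20:-→d21:-→d22:-→d23:-→d24:-→d25:-→d26:-→d27:-→d28:-→d29:-→d30:-→d31:-→d32:H2  best=H2
  + 183.110.224.144/28 (H0) depth=28
  ? 6.183.41.233  path d0:H3→d1:-→d2:-→d3:-→d4:-→d5:-→d6:-→d7:-→d8:-→d9:-→d10:-→d11:-→d12:-→d13:-→d14:-→d15:-→d16:-→d17:-→d18:-→d19:-→d20:-→d21:-→d22:-→d23:-→d24:-→d25:-→d26:-→d27:-→d28:-→d29:-→d30:-→d31:-→d32:H2  best=H2
  + 232.112.0.0/12 (H4) depth=12
  - 6.183.41.233/32 clear@32
  ? 232.112.0.2  path d0:H3→d1:-→d2:-→d3:-→d4:-→d5:-→d6:-→d7:-→d8:-→d9:-→d10:-→d11:-→d12:H4  best=H4
  ? 204.127.149.171  path d0:H3→d1:-→d2:-→d3:-  best=H3
  ? 232.112.5.63  path d0:H3→d1:-→d2:-→d3:-→d4:-→d5:-→d6:-→d7:-→d8:-→d9:-→d10:-→d11:-→d12:H4  best=H4
  + 183.110.224.144/28 (H4) depth=28
  ? 219.71.192.34  path d0:H3→d1:-→d2:-→d3:-→d4:-→d5:-→d6:-→d7:-→d8:-→d9:-→d10:-→d11:-→d12:-→d13:-→d14:-→d15:-→d16:-→d17:-→d18:H4  best=H4
  ? 219.71.236.100  path d0:H3→d1:-→d2:-→d3:-→d4:-→d5:-→d6:-→d7:-→d8:-→d9:-→d10:-→d11:-→d12:-→d13:-→d14:-→d15:-→d16:-→d17:-→d18:H4  best=H4
  + 6.183.41.0/24 (H4) depth=24
  - 0.0.0.0/0 clear@0
  ? 181.11.2.126  path d0:-→d1:-→d2:-→d3:-→d4:-→d5:-→d6:-  best=no-route
  ? 6.183.41.5  path d0:-→d1:-→d2:-→d3:-→d4:-→d5:-→d6:-→d7:-→d8:-→d9:-→d10:-→d11:-→d12:-→d13:-→d14:-→d15:-→d16:-→d17:-→d18:-→d19:-→d20:-→d21:-→d22:-→d23:-→d24:H4  best=H4
  + 6.183.32.0/20 (H2) depth=20
  + 232.0.0.0/6 (H4) depth=6
  ? 232.0.124.35  path d0:-→d1:-→d2:-→d3:-→d4:-→d5:-→d6:H4→d7:-→d8:-→d9:-  best=H4
  ? 6.183.41.191  path d0:-→d1:-→d2:-→d3:-→d4:-→d5:-→d6:-→d7:-→d8:-→d9:-→d10:-→d11:-→d12:-→d13:-→d14:-→d15:-→d16:-→d17:-→d18:-→d19:-→d20:H2→d21:-→d22:-→d23:-→d24:H4→d25:-  best=H4
  ? 6.183.35.57  path d0:-→d1:-→d2:-→d3:-→d4:-→d5:-→d6:-→d7:-→d8:-→d9:-→d10:-→d11:-→d12:-→d13:-→d14:-→d15:-→d16:-→d17:-→d18:-→d19:-→d20:H2  best=H2
  + 232.112.0.0/12 (H2) depth=12
  ? 183.110.224.151  path d0:-→d1:-→d2:-→d3:-→d4:-→d5:-→d6:-→d7:-→d8:-→d9:-→d10:-→d11:-→d12:-→d13:-→d14:-→d15:-→d16:-→d17:-→d18:-→d19:-→d20:-→d21:-→d22:-→d23:-→d24:-→d25:-→d26:-→d27:-→d28:H4  best=H4
  ? 232.112.0.8  path d0:-→d1:-→d2:-→d3:-→d4:-→d5:-→d6:H4→d7:-→d8:-→d9:-→d10:-→d11:-→d12:H2  best=H2
  - 219.71.192.0/18 clear@18
  + 219.71.221.29/32 (H3) depth=32

== LOOKUPS ==
["H5","H3","H2","H2","H4","H3","H4","H4","H4","no-route","H4","H4","H4","H2","H4","H2"]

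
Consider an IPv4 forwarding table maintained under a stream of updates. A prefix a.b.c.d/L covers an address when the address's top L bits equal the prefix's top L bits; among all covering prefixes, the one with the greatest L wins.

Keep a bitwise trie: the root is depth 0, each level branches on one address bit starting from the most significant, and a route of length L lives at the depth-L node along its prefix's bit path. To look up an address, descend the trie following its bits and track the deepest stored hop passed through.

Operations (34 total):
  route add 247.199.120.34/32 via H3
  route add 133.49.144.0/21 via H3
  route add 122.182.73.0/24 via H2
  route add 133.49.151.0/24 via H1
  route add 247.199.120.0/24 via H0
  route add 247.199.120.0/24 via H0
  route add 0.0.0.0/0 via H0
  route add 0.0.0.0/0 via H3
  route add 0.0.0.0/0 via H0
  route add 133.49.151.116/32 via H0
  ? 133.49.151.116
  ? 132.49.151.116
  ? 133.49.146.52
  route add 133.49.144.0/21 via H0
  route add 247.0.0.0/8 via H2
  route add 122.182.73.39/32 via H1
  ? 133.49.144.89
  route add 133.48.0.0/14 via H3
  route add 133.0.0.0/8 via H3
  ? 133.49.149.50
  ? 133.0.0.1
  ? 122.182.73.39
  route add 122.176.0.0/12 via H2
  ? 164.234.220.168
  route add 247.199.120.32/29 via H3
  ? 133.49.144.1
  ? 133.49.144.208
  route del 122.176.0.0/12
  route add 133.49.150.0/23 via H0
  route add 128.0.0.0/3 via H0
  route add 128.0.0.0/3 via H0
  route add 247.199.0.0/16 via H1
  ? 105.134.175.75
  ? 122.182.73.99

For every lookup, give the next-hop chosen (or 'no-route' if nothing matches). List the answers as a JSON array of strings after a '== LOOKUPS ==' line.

Process each operation:
  + 247.199.120.34/32 (H3) depth=32
  + 133.49.144.0/21 (H3) depth=21
  + 122.182.73.0/24 (H2) depth=24
  + 133.49.151.0/24 (H1) depth=24
  + 247.199.120.0/24 (H0) depth=24
  + 247.199.120.0/24 (H0) depth=24
  + 0.0.0.0/0 (H0) depth=0
  + 0.0.0.0/0 (H3) depth=0
  + 0.0.0.0/0 (H0) depth=0
  + 133.49.151.116/32 (H0) depth=32
  ? 133.49.151.116  path d0:H0→d1:-→d2:-→d3:-→d4:-→d5:-→d6:-→d7:-→d8:-→d9:-→d10:-→d11:-→d12:-→d13:-→d14:-→d15:-→d16:-→d17:-→d18:-→d19:-→d20:-→d21:H3→d22:-→d23:-→d24:H1→d25:-→d26:-→d27:-→d28:-→d29:-→d30:-→d31:-→d32:H0  best=H0
  ? 132.49.151.116  path d0:H0→d1:-→d2:-→d3:-→d4:-→d5:-→d6:-→d7:-  best=H0
  ? 133.49.146.52  path d0:H0→d1:-→d2:-→d3:-→d4:-→d5:-→d6:-→d7:-→d8:-→d9:-→d10:-→d11:-→d12:-→d13:-→d14:-→d15:-→d16:-→d17:-→d18:-→d19:-→d20:-→d21:H3  best=H3
  + 133.49.144.0/21 (H0) depth=21
  + 247.0.0.0/8 (H2) depth=8
  + 122.182.73.39/32 (H1) depth=32
  ? 133.49.144.89  path d0:H0→d1:-→d2:-→d3:-→d4:-→d5:-→d6:-→d7:-→d8:-→d9:-→d10:-→d11:-→d12:-→d13:-→d14:-→d15:-→d16:-→d17:-→d18:-→d19:-→d20:-→d21:H0  best=H0
  + 133.48.0.0/14 (H3) depth=14
  + 133.0.0.0/8 (H3) depth=8
  ? 133.49.149.50  path d0:H0→d1:-→d2:-→d3:-→d4:-→d5:-→d6:-→d7:-→d8:H3→d9:-→d10:-→d11:-→d12:-→d13:-→d14:H3→d15:-→d16:-→d17:-→d18:-→d19:-→d20:-→d21:H0→d22:-  best=H0
  ? 133.0.0.1  path d0:H0→d1:-→d2:-→d3:-→d4:-→d5:-→d6:-→d7:-→d8:H3→d9:-→d10:-  best=H3
  ? 122.182.73.39  path d0:H0→d1:-→d2:-→d3:-→d4:-→d5:-→d6:-→d7:-→d8:-→d9:-→d10:-→d11:-→d12:-→d13:-→d14:-→d15:-→d16:-→d17:-→d18:-→d19:-→d20:-→d21:-→d22:-→d23:-→d24:H2→d25:-→d26:-→d27:-→d28:-→d29:-→d30:-→d31:-→d32:H1  best=H1
  + 122.176.0.0/12 (H2) depth=12
  ? 164.234.220.168  path d0:H0→d1:-→d2:-  best=H0
  + 247.199.120.32/29 (H3) depth=29
  ? 133.49.144.1  path d0:H0→d1:-→d2:-→d3:-→d4:-→d5:-→d6:-→d7:-→d8:H3→d9:-→d10:-→d11:-→d12:-→d13:-→d14:H3→d15:-→d16:-→d17:-→d18:-→d19:-→d20:-→d21:H0  best=H0
  ? 133.49.144.208  path d0:H0→d1:-→d2:-→d3:-→d4:-→d5:-→d6:-→d7:-→d8:H3→d9:-→d10:-→d11:-→d12:-→d13:-→d14:H3→d15:-→d16:-→d17:-→d18:-→d19:-→d20:-→d21:H0  best=H0
  del 122.176.0.0/12 (clear depth 12)
  + 133.49.150.0/23 (H0) depth=23
  + 128.0.0.0/3 (H0) depth=3
  + 128.0.0.0/3 (H0) depth=3
  + 247.199.0.0/16 (H1) depth=16
  ? 105.134.175.75  path d0:H0→d1:-→d2:-→d3:-  best=H0
  ? 122.182.73.99  path d0:H0→d1:-→d2:-→d3:-→d4:-→d5:-→d6:-→d7:-→d8:-→d9:-→d10:-→d11:-→d12:-→d13:-→d14:-→d15:-→d16:-→d17:-→d18:-→d19:-→d20:-→d21:-→d22:-→d23:-→d24:H2→d25:-  best=H2

== LOOKUPS ==
["H0","H0","H3","H0","H0","H3","H1","H0","H0","H0","H0","H2"]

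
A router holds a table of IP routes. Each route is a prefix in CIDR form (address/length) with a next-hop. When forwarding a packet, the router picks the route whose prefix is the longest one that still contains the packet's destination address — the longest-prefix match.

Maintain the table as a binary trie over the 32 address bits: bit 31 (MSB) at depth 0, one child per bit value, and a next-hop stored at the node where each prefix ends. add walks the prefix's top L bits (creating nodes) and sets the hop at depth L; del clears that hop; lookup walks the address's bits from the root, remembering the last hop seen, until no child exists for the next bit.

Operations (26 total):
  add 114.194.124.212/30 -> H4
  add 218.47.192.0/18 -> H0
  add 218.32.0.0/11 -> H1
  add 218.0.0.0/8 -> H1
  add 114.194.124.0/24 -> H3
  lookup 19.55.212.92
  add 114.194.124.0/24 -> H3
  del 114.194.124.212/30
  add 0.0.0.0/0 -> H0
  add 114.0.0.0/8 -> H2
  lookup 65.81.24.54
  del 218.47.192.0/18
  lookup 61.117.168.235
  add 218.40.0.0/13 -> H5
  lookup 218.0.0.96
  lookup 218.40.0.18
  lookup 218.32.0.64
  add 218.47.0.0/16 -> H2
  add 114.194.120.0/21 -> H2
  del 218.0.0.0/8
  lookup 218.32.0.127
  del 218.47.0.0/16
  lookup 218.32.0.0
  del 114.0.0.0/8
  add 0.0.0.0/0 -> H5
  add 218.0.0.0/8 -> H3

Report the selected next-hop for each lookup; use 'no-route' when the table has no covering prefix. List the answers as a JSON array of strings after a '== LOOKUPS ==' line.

Process each operation:
  + 114.194.124.212/30 (H4) depth=30
  + 218.47.192.0/18 (H0) depth=18
  + 218.32.0.0/11 (H1) depth=11
  + 218.0.0.0/8 (H1) depth=8
  + 114.194.124.0/24 (H3) depth=24
  lookup 19.55.212.92: bits 0 walk d0:-→d1:- -> no-route
  + 114.194.124.0/24 (H3) depth=24
  - 114.194.124.212/30 clear@30
  + 0.0.0.0/0 (H0) depth=0
  + 114.0.0.0/8 (H2) depth=8
  lookup 65.81.24.54: bits 01 walk d0:H0→d1:-→d2:- -> H0
  - 218.47.192.0/18 clear@18
  lookup 61.117.168.235: bits 0 walk d0:H0→d1:- -> H0
  + 218.40.0.0/13 (H5) depth=13
  lookup 218.0.0.96: bits 1101101000 walk d0:H0→d1:-→d2:-→d3:-→d4:-→d5:-→d6:-→d7:-→d8:H1→d9:-→d10:- -> H1
  lookup 218.40.0.18: bits 1101101000101 walk d0:H0→d1:-→d2:-→d3:-→d4:-→d5:-→d6:-→d7:-→d8:H1→d9:-→d10:-→d11:H1→d12:-→d13:H5 -> H5
  lookup 218.32.0.64: bits 110110100010 walk d0:H0→d1:-→d2:-→d3:-→d4:-→d5:-→d6:-→d7:-→d8:H1→d9:-→d10:-→d11:H1→d12:- -> H1
  + 218.47.0.0/16 (H2) depth=16
  + 114.194.120.0/21 (H2) depth=21
  - 218.0.0.0/8 clear@8
  lookup 218.32.0.127: bits 110110100010 walk d0:H0→d1:-→d2:-→d3:-→d4:-→d5:-→d6:-→d7:-→d8:-→d9:-→d10:-→d11:H1→d12:- -> H1
  - 218.47.0.0/16 clear@16
  lookup 218.32.0.0: bits 110110100010 walk d0:H0→d1:-→d2:-→d3:-→d4:-→d5:-→d6:-→d7:-→d8:-→d9:-→d10:-→d11:H1→d12:- -> H1
  - 114.0.0.0/8 clear@8
  + 0.0.0.0/0 (H5) depth=0
  + 218.0.0.0/8 (H3) depth=8

== LOOKUPS ==
["no-route","H0","H0","H1","H5","H1","H1","H1"]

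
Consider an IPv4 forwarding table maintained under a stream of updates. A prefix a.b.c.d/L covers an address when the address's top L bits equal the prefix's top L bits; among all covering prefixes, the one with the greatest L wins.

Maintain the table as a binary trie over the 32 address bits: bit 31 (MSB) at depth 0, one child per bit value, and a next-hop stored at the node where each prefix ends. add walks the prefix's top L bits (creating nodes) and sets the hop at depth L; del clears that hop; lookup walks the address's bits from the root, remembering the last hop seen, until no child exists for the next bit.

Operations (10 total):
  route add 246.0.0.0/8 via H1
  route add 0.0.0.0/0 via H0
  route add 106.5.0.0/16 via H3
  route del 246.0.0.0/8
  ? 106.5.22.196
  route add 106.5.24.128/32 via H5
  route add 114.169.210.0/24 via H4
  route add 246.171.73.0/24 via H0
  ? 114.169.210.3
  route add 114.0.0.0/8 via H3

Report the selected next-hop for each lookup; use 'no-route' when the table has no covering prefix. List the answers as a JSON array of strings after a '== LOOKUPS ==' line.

Apply in order:
  add 246.0.0.0/8 -> H1 at depth 8
  add 0.0.0.0/0 -> H0 at depth 0
  add 106.5.0.0/16 -> H3 at depth 16
  del 246.0.0.0/8 (clear depth 8)
  ? 106.5.22.196  path d0:H0→d1:-→d2:-→d3:-→d4:-→d5:-→d6:-→d7:-→d8:-→d9:-→d10:-→d11:-→d12:-→d13:-→d14:-→d15:-→d16:H3  best=H3
  add 106.5.24.128/32 -> H5 at depth 32
  add 114.169.210.0/24 -> H4 at depth 24
  add 246.171.73.0/24 -> H0 at depth 24
  ? 114.169.210.3  path d0:H0→d1:-→d2:-→d3:-→d4:-→d5:-→d6:-→d7:-→d8:-→d9:-→d10:-→d11:-→d12:-→d13:-→d14:-→d15:-→d16:-→d17:-→d18:-→d19:-→d20:-→d21:-→d22:-→d23:-→d24:H4  best=H4
  add 114.0.0.0/8 -> H3 at depth 8

== LOOKUPS ==
["H3","H4"]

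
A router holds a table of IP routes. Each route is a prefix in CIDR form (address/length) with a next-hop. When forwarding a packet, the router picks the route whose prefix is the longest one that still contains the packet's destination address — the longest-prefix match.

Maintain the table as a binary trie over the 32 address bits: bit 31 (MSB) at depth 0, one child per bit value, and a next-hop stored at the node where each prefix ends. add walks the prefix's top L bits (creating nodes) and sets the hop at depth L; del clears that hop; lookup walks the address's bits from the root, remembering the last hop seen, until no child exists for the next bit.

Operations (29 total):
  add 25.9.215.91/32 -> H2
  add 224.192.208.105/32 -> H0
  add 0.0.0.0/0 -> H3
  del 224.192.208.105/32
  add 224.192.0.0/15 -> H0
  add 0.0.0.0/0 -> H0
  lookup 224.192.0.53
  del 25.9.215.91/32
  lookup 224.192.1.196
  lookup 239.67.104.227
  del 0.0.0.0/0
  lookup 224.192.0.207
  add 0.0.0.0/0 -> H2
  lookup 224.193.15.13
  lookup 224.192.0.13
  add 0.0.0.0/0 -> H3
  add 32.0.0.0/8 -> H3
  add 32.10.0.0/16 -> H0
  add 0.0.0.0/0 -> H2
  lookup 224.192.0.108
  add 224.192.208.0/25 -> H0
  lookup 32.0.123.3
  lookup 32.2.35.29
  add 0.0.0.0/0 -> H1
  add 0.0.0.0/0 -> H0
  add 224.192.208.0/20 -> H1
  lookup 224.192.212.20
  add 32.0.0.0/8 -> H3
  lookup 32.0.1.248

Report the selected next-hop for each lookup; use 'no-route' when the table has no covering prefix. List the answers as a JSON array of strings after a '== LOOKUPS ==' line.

Trace:
  add 25.9.215.91/32 -> H2 at depth 32
  add 224.192.208.105/32 -> H0 at depth 32
  add 0.0.0.0/0 -> H3 at depth 0
  - 224.192.208.105/32 clear@32
  add 224.192.0.0/15 -> H0 at depth 15
  add 0.0.0.0/0 -> H0 at depth 0
  Q 224.192.0.53: descend 1110000011000000 ; hops seen [H0,H0] ; pick H0
  - 25.9.215.91/32 clear@32
  Q 224.192.1.196: descend 1110000011000000 ; hops seen [H0,H0] ; pick H0
  Q 239.67.104.227: descend 1110 ; hops seen [H0] ; pick H0
  - 0.0.0.0/0 clear@0
  Q 224.192.0.207: descend 1110000011000000 ; hops seen [H0] ; pick H0
  add 0.0.0.0/0 -> H2 at depth 0
  Q 224.193.15.13: descend 111000001100000 ; hops seen [H2,H0] ; pick H0
  Q 224.192.0.13: descend 1110000011000000 ; hops seen [H2,H0] ; pick H0
  add 0.0.0.0/0 -> H3 at depth 0
  add 32.0.0.0/8 -> H3 at depth 8
  add 32.10.0.0/16 -> H0 at depth 16
  add 0.0.0.0/0 -> H2 at depth 0
  Q 224.192.0.108: descend 1110000011000000 ; hops seen [H2,H0] ; pick H0
  add 224.192.208.0/25 -> H0 at depth 25
  Q 32.0.123.3: descend 001000000000 ; hops seen [H2,H3] ; pick H3
  Q 32.2.35.29: descend 001000000000 ; hops seen [H2,H3] ; pick H3
  add 0.0.0.0/0 -> H1 at depth 0
  add 0.0.0.0/0 -> H0 at depth 0
  add 224.192.208.0/20 -> H1 at depth 20
  Q 224.192.212.20: descend 111000001100000011010 ; hops seen [H0,H0,H1] ; pick H1
  add 32.0.0.0/8 -> H3 at depth 8
  Q 32.0.1.248: descend 001000000000 ; hops seen [H0,H3] ; pick H3

== LOOKUPS ==
["H0","H0","H0","H0","H0","H0","H0","H3","H3","H1","H3"]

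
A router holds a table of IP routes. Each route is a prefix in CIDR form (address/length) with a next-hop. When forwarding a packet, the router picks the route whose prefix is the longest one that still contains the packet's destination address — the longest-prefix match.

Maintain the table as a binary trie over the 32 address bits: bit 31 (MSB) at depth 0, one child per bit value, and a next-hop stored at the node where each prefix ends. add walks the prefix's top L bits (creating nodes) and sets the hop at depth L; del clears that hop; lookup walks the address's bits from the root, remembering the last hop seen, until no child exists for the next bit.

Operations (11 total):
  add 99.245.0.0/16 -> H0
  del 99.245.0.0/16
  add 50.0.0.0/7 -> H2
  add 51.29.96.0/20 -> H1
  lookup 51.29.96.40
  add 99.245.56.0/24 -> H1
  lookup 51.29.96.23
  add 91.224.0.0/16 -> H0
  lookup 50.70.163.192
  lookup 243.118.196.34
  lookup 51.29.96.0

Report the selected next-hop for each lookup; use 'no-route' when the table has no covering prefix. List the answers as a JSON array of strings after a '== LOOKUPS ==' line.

Apply in order:
  add 99.245.0.0/16 -> H0 at depth 16
  del 99.245.0.0/16 (clear depth 16)
  add 50.0.0.0/7 -> H2 at depth 7
  add 51.29.96.0/20 -> H1 at depth 20
  ? 51.29.96.40  path d0:-→d1:-→d2:-→d3:-→d4:-→d5:-→d6:-→d7:H2→d8:-→d9:-→d10:-→d11:-→d12:-→d13:-→d14:-→d15:-→d16:-→d17:-→d18:-→d19:-→d20:H1  best=H1
  add 99.245.56.0/24 -> H1 at depth 24
  ? 51.29.96.23  path d0:-→d1:-→d2:-→d3:-→d4:-→d5:-→d6:-→d7:H2→d8:-→d9:-→d10:-→d11:-→d12:-→d13:-→d14:-→d15:-→d16:-→d17:-→d18:-→d19:-→d20:H1  best=H1
  add 91.224.0.0/16 -> H0 at depth 16
  ? 50.70.163.192  path d0:-→d1:-→d2:-→d3:-→d4:-→d5:-→d6:-→d7:H2  best=H2
  ? 243.118.196.34  path d0:-  best=no-route
  ? 51.29.96.0  path d0:-→d1:-→d2:-→d3:-→d4:-→d5:-→d6:-→d7:H2→d8:-→d9:-→d10:-→d11:-→d12:-→d13:-→d14:-→d15:-→d16:-→d17:-→d18:-→d19:-→d20:H1  best=H1

== LOOKUPS ==
["H1","H1","H2","no-route","H1"]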